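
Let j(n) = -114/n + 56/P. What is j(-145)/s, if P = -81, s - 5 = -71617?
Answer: -557/420541470 ≈ -1.3245e-6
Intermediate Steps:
s = -71612 (s = 5 - 71617 = -71612)
j(n) = -56/81 - 114/n (j(n) = -114/n + 56/(-81) = -114/n + 56*(-1/81) = -114/n - 56/81 = -56/81 - 114/n)
j(-145)/s = (-56/81 - 114/(-145))/(-71612) = (-56/81 - 114*(-1/145))*(-1/71612) = (-56/81 + 114/145)*(-1/71612) = (1114/11745)*(-1/71612) = -557/420541470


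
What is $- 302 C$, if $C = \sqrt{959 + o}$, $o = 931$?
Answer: $- 906 \sqrt{210} \approx -13129.0$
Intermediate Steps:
$C = 3 \sqrt{210}$ ($C = \sqrt{959 + 931} = \sqrt{1890} = 3 \sqrt{210} \approx 43.474$)
$- 302 C = - 302 \cdot 3 \sqrt{210} = - 906 \sqrt{210}$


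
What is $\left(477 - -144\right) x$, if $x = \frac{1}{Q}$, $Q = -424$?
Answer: $- \frac{621}{424} \approx -1.4646$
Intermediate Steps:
$x = - \frac{1}{424}$ ($x = \frac{1}{-424} = - \frac{1}{424} \approx -0.0023585$)
$\left(477 - -144\right) x = \left(477 - -144\right) \left(- \frac{1}{424}\right) = \left(477 + 144\right) \left(- \frac{1}{424}\right) = 621 \left(- \frac{1}{424}\right) = - \frac{621}{424}$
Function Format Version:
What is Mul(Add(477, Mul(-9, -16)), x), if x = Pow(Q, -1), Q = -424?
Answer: Rational(-621, 424) ≈ -1.4646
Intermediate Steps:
x = Rational(-1, 424) (x = Pow(-424, -1) = Rational(-1, 424) ≈ -0.0023585)
Mul(Add(477, Mul(-9, -16)), x) = Mul(Add(477, Mul(-9, -16)), Rational(-1, 424)) = Mul(Add(477, 144), Rational(-1, 424)) = Mul(621, Rational(-1, 424)) = Rational(-621, 424)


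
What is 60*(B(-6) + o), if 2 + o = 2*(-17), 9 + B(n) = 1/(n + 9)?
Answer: -2680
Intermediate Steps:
B(n) = -9 + 1/(9 + n) (B(n) = -9 + 1/(n + 9) = -9 + 1/(9 + n))
o = -36 (o = -2 + 2*(-17) = -2 - 34 = -36)
60*(B(-6) + o) = 60*((-80 - 9*(-6))/(9 - 6) - 36) = 60*((-80 + 54)/3 - 36) = 60*((⅓)*(-26) - 36) = 60*(-26/3 - 36) = 60*(-134/3) = -2680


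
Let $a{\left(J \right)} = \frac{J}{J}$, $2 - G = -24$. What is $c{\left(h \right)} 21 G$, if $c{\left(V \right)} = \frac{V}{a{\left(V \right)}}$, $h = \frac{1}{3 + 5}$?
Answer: $\frac{273}{4} \approx 68.25$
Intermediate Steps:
$G = 26$ ($G = 2 - -24 = 2 + 24 = 26$)
$h = \frac{1}{8} \approx 0.125$
$a{\left(J \right)} = 1$
$c{\left(V \right)} = V$ ($c{\left(V \right)} = \frac{V}{1} = V 1 = V$)
$c{\left(h \right)} 21 G = \frac{1}{8} \cdot 21 \cdot 26 = \frac{21}{8} \cdot 26 = \frac{273}{4}$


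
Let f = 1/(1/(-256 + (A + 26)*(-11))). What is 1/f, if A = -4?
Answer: -1/498 ≈ -0.0020080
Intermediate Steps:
f = -498 (f = 1/(1/(-256 + (-4 + 26)*(-11))) = 1/(1/(-256 + 22*(-11))) = 1/(1/(-256 - 242)) = 1/(1/(-498)) = 1/(-1/498) = -498)
1/f = 1/(-498) = -1/498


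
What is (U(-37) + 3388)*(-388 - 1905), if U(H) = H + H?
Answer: -7599002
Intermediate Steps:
U(H) = 2*H
(U(-37) + 3388)*(-388 - 1905) = (2*(-37) + 3388)*(-388 - 1905) = (-74 + 3388)*(-2293) = 3314*(-2293) = -7599002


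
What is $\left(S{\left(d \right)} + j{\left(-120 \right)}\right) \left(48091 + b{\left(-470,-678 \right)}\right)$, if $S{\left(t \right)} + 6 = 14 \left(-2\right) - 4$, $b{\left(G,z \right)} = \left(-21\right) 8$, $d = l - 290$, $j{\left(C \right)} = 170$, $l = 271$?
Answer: $6325836$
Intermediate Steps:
$d = -19$ ($d = 271 - 290 = -19$)
$b{\left(G,z \right)} = -168$
$S{\left(t \right)} = -38$ ($S{\left(t \right)} = -6 + \left(14 \left(-2\right) - 4\right) = -6 - 32 = -38$)
$\left(S{\left(d \right)} + j{\left(-120 \right)}\right) \left(48091 + b{\left(-470,-678 \right)}\right) = \left(-38 + 170\right) \left(48091 - 168\right) = 132 \cdot 47923 = 6325836$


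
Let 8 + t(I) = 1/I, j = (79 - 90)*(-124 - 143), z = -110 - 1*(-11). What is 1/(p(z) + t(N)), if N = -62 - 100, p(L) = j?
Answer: 162/474497 ≈ 0.00034141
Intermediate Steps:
z = -99 (z = -110 + 11 = -99)
j = 2937 (j = -11*(-267) = 2937)
p(L) = 2937
N = -162
t(I) = -8 + 1/I
1/(p(z) + t(N)) = 1/(2937 + (-8 + 1/(-162))) = 1/(2937 + (-8 - 1/162)) = 1/(2937 - 1297/162) = 1/(474497/162) = 162/474497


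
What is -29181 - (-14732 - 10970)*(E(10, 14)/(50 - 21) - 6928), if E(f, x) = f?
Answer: -5164429453/29 ≈ -1.7808e+8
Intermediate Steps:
-29181 - (-14732 - 10970)*(E(10, 14)/(50 - 21) - 6928) = -29181 - (-14732 - 10970)*(10/(50 - 21) - 6928) = -29181 - (-25702)*(10/29 - 6928) = -29181 - (-25702)*(-200902)/29 = -29181 - 1*5163583204/29 = -29181 - 5163583204/29 = -5164429453/29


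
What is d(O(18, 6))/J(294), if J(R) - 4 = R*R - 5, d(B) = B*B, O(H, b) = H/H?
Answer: 1/86435 ≈ 1.1569e-5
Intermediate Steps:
O(H, b) = 1
d(B) = B**2
J(R) = -1 + R**2 (J(R) = 4 + (R*R - 5) = 4 + (R**2 - 5) = 4 + (-5 + R**2) = -1 + R**2)
d(O(18, 6))/J(294) = 1**2/(-1 + 294**2) = 1/(-1 + 86436) = 1/86435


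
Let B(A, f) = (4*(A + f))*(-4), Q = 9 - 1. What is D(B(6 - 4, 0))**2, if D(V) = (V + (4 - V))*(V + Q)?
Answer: 9216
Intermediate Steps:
Q = 8
B(A, f) = -16*A - 16*f (B(A, f) = (4*A + 4*f)*(-4) = -16*A - 16*f)
D(V) = 32 + 4*V (D(V) = (V + (4 - V))*(V + 8) = 4*(8 + V) = 32 + 4*V)
D(B(6 - 4, 0))**2 = (32 + 4*(-16*(6 - 4) - 16*0))**2 = (32 + 4*(-16*2 + 0))**2 = (32 + 4*(-32 + 0))**2 = (32 + 4*(-32))**2 = (32 - 128)**2 = (-96)**2 = 9216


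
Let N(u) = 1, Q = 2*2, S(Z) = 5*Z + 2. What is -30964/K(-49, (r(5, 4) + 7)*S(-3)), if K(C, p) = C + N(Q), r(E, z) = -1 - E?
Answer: 7741/12 ≈ 645.08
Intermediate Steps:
S(Z) = 2 + 5*Z
Q = 4
K(C, p) = 1 + C (K(C, p) = C + 1 = 1 + C)
-30964/K(-49, (r(5, 4) + 7)*S(-3)) = -30964/(1 - 49) = -30964/(-48) = -30964*(-1/48) = 7741/12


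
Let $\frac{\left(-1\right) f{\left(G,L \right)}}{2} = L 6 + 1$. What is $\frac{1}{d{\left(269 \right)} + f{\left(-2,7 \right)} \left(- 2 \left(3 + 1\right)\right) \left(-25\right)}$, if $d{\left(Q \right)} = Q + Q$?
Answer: $- \frac{1}{16662} \approx -6.0017 \cdot 10^{-5}$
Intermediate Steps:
$f{\left(G,L \right)} = -2 - 12 L$ ($f{\left(G,L \right)} = - 2 \left(L 6 + 1\right) = - 2 \left(6 L + 1\right) = - 2 \left(1 + 6 L\right) = -2 - 12 L$)
$d{\left(Q \right)} = 2 Q$
$\frac{1}{d{\left(269 \right)} + f{\left(-2,7 \right)} \left(- 2 \left(3 + 1\right)\right) \left(-25\right)} = \frac{1}{2 \cdot 269 + \left(-2 - 84\right) \left(- 2 \left(3 + 1\right)\right) \left(-25\right)} = \frac{1}{538 + \left(-2 - 84\right) \left(\left(-2\right) 4\right) \left(-25\right)} = \frac{1}{538 + \left(-86\right) \left(-8\right) \left(-25\right)} = \frac{1}{538 + 688 \left(-25\right)} = \frac{1}{538 - 17200} = \frac{1}{-16662} = - \frac{1}{16662}$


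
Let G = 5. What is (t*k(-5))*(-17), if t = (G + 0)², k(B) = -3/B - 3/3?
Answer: 170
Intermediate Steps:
k(B) = -1 - 3/B (k(B) = -3/B - 3*⅓ = -3/B - 1 = -1 - 3/B)
t = 25 (t = (5 + 0)² = 5² = 25)
(t*k(-5))*(-17) = (25*((-3 - 1*(-5))/(-5)))*(-17) = (25*(-(-3 + 5)/5))*(-17) = (25*(-⅕*2))*(-17) = (25*(-⅖))*(-17) = -10*(-17) = 170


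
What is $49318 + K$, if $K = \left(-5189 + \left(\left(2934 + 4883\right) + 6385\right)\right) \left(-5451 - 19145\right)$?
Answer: $-221634430$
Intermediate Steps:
$K = -221683748$ ($K = \left(-5189 + \left(7817 + 6385\right)\right) \left(-24596\right) = \left(-5189 + 14202\right) \left(-24596\right) = 9013 \left(-24596\right) = -221683748$)
$49318 + K = 49318 - 221683748 = -221634430$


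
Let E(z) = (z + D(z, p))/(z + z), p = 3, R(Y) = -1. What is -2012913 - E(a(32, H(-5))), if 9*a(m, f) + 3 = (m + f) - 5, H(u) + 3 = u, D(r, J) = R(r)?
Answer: -64413223/32 ≈ -2.0129e+6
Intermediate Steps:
D(r, J) = -1
H(u) = -3 + u
a(m, f) = -8/9 + f/9 + m/9 (a(m, f) = -⅓ + ((m + f) - 5)/9 = -⅓ + ((f + m) - 5)/9 = -⅓ + (-5 + f + m)/9 = -⅓ + (-5/9 + f/9 + m/9) = -8/9 + f/9 + m/9)
E(z) = (-1 + z)/(2*z) (E(z) = (z - 1)/(z + z) = (-1 + z)/((2*z)) = (-1 + z)*(1/(2*z)) = (-1 + z)/(2*z))
-2012913 - E(a(32, H(-5))) = -2012913 - (-1 + (-8/9 + (-3 - 5)/9 + (⅑)*32))/(2*(-8/9 + (-3 - 5)/9 + (⅑)*32)) = -2012913 - (-1 + (-8/9 + (⅑)*(-8) + 32/9))/(2*(-8/9 + (⅑)*(-8) + 32/9)) = -2012913 - (-1 + (-8/9 - 8/9 + 32/9))/(2*(-8/9 - 8/9 + 32/9)) = -2012913 - (-1 + 16/9)/(2*16/9) = -2012913 - 9*7/(2*16*9) = -2012913 - 1*7/32 = -2012913 - 7/32 = -64413223/32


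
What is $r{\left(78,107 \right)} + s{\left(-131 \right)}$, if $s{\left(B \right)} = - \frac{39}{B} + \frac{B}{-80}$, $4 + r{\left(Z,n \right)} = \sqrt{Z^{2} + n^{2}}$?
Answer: $- \frac{21639}{10480} + \sqrt{17533} \approx 130.35$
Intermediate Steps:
$r{\left(Z,n \right)} = -4 + \sqrt{Z^{2} + n^{2}}$
$s{\left(B \right)} = - \frac{39}{B} - \frac{B}{80}$ ($s{\left(B \right)} = - \frac{39}{B} + B \left(- \frac{1}{80}\right) = - \frac{39}{B} - \frac{B}{80}$)
$r{\left(78,107 \right)} + s{\left(-131 \right)} = \left(-4 + \sqrt{78^{2} + 107^{2}}\right) - \left(- \frac{131}{80} + \frac{39}{-131}\right) = \left(-4 + \sqrt{6084 + 11449}\right) + \left(\left(-39\right) \left(- \frac{1}{131}\right) + \frac{131}{80}\right) = \left(-4 + \sqrt{17533}\right) + \left(\frac{39}{131} + \frac{131}{80}\right) = \left(-4 + \sqrt{17533}\right) + \frac{20281}{10480} = - \frac{21639}{10480} + \sqrt{17533}$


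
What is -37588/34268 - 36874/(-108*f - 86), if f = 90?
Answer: 111876288/42004001 ≈ 2.6635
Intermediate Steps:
-37588/34268 - 36874/(-108*f - 86) = -37588/34268 - 36874/(-108*90 - 86) = -37588*1/34268 - 36874/(-9720 - 86) = -9397/8567 - 36874/(-9806) = -9397/8567 - 36874*(-1/9806) = -9397/8567 + 18437/4903 = 111876288/42004001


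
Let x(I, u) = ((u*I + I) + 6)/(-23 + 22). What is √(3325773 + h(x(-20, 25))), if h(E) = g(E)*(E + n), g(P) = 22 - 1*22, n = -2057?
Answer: √3325773 ≈ 1823.7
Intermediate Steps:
g(P) = 0 (g(P) = 22 - 22 = 0)
x(I, u) = -6 - I - I*u (x(I, u) = ((I*u + I) + 6)/(-1) = ((I + I*u) + 6)*(-1) = (6 + I + I*u)*(-1) = -6 - I - I*u)
h(E) = 0 (h(E) = 0*(E - 2057) = 0*(-2057 + E) = 0)
√(3325773 + h(x(-20, 25))) = √(3325773 + 0) = √3325773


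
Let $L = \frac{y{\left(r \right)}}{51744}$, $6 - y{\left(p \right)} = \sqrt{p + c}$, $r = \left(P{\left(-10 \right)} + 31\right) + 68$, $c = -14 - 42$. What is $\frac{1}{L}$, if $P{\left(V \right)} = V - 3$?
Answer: $51744 + 8624 \sqrt{30} \approx 98980.0$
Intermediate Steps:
$P{\left(V \right)} = -3 + V$
$c = -56$ ($c = -14 + \left(-70 + 28\right) = -14 - 42 = -56$)
$r = 86$ ($r = \left(\left(-3 - 10\right) + 31\right) + 68 = \left(-13 + 31\right) + 68 = 18 + 68 = 86$)
$y{\left(p \right)} = 6 - \sqrt{-56 + p}$ ($y{\left(p \right)} = 6 - \sqrt{p - 56} = 6 - \sqrt{-56 + p}$)
$L = \frac{1}{8624} - \frac{\sqrt{30}}{51744}$ ($L = \frac{6 - \sqrt{-56 + 86}}{51744} = \left(6 - \sqrt{30}\right) \frac{1}{51744} = \frac{1}{8624} - \frac{\sqrt{30}}{51744} \approx 1.0103 \cdot 10^{-5}$)
$\frac{1}{L} = \frac{1}{\frac{1}{8624} - \frac{\sqrt{30}}{51744}}$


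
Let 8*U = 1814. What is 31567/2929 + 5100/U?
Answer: 88382869/2656603 ≈ 33.269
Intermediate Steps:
U = 907/4 (U = (1/8)*1814 = 907/4 ≈ 226.75)
31567/2929 + 5100/U = 31567/2929 + 5100/(907/4) = 31567*(1/2929) + 5100*(4/907) = 31567/2929 + 20400/907 = 88382869/2656603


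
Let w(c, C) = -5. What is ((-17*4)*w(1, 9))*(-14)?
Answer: -4760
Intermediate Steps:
((-17*4)*w(1, 9))*(-14) = (-17*4*(-5))*(-14) = -68*(-5)*(-14) = 340*(-14) = -4760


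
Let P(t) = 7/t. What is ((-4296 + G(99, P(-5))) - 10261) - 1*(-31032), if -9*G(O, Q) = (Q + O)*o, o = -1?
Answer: 741863/45 ≈ 16486.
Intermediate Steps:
G(O, Q) = O/9 + Q/9 (G(O, Q) = -(Q + O)*(-1)/9 = -(O + Q)*(-1)/9 = -(-O - Q)/9 = O/9 + Q/9)
((-4296 + G(99, P(-5))) - 10261) - 1*(-31032) = ((-4296 + ((1/9)*99 + (7/(-5))/9)) - 10261) - 1*(-31032) = ((-4296 + (11 + (7*(-1/5))/9)) - 10261) + 31032 = ((-4296 + (11 + (1/9)*(-7/5))) - 10261) + 31032 = ((-4296 + (11 - 7/45)) - 10261) + 31032 = ((-4296 + 488/45) - 10261) + 31032 = (-192832/45 - 10261) + 31032 = -654577/45 + 31032 = 741863/45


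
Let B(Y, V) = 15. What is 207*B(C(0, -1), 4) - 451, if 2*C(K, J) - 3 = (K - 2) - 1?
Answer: 2654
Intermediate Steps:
C(K, J) = K/2 (C(K, J) = 3/2 + ((K - 2) - 1)/2 = 3/2 + ((-2 + K) - 1)/2 = 3/2 + (-3 + K)/2 = 3/2 + (-3/2 + K/2) = K/2)
207*B(C(0, -1), 4) - 451 = 207*15 - 451 = 3105 - 451 = 2654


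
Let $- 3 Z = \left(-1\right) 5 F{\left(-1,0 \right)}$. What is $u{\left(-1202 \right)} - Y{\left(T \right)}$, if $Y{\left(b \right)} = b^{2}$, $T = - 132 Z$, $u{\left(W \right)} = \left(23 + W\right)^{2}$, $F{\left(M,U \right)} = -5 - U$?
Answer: $180041$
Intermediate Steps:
$Z = - \frac{25}{3}$ ($Z = - \frac{\left(-1\right) 5 \left(-5 - 0\right)}{3} = - \frac{\left(-5\right) \left(-5 + 0\right)}{3} = - \frac{\left(-5\right) \left(-5\right)}{3} = \left(- \frac{1}{3}\right) 25 = - \frac{25}{3} \approx -8.3333$)
$T = 1100$ ($T = \left(-132\right) \left(- \frac{25}{3}\right) = 1100$)
$u{\left(-1202 \right)} - Y{\left(T \right)} = \left(23 - 1202\right)^{2} - 1100^{2} = \left(-1179\right)^{2} - 1210000 = 1390041 - 1210000 = 180041$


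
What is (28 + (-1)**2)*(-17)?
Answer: -493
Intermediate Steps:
(28 + (-1)**2)*(-17) = (28 + 1)*(-17) = 29*(-17) = -493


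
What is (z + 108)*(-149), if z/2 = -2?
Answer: -15496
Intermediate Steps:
z = -4 (z = 2*(-2) = -4)
(z + 108)*(-149) = (-4 + 108)*(-149) = 104*(-149) = -15496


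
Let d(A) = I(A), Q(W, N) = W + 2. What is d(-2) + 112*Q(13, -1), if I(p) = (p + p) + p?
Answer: 1674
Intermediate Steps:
Q(W, N) = 2 + W
I(p) = 3*p (I(p) = 2*p + p = 3*p)
d(A) = 3*A
d(-2) + 112*Q(13, -1) = 3*(-2) + 112*(2 + 13) = -6 + 112*15 = -6 + 1680 = 1674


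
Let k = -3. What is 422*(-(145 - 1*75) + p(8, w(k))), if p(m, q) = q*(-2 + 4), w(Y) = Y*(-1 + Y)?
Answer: -19412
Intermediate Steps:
p(m, q) = 2*q (p(m, q) = q*2 = 2*q)
422*(-(145 - 1*75) + p(8, w(k))) = 422*(-(145 - 1*75) + 2*(-3*(-1 - 3))) = 422*(-(145 - 75) + 2*(-3*(-4))) = 422*(-1*70 + 2*12) = 422*(-70 + 24) = 422*(-46) = -19412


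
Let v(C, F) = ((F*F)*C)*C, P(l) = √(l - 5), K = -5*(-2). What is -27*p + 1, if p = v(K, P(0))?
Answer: 13501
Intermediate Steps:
K = 10
P(l) = √(-5 + l)
v(C, F) = C²*F² (v(C, F) = (F²*C)*C = (C*F²)*C = C²*F²)
p = -500 (p = 10²*(√(-5 + 0))² = 100*(√(-5))² = 100*(I*√5)² = 100*(-5) = -500)
-27*p + 1 = -27*(-500) + 1 = 13500 + 1 = 13501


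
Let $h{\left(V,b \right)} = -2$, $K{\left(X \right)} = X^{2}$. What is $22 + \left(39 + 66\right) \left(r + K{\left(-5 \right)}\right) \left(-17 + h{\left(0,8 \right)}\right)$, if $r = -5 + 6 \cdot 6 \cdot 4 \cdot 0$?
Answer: $-39878$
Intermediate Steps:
$r = -5$ ($r = -5 + 36 \cdot 4 \cdot 0 = -5 + 144 \cdot 0 = -5 + 0 = -5$)
$22 + \left(39 + 66\right) \left(r + K{\left(-5 \right)}\right) \left(-17 + h{\left(0,8 \right)}\right) = 22 + \left(39 + 66\right) \left(-5 + \left(-5\right)^{2}\right) \left(-17 - 2\right) = 22 + 105 \left(-5 + 25\right) \left(-19\right) = 22 + 105 \cdot 20 \left(-19\right) = 22 + 2100 \left(-19\right) = 22 - 39900 = -39878$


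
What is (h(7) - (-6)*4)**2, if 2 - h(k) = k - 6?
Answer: 625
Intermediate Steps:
h(k) = 8 - k (h(k) = 2 - (k - 6) = 2 - (-6 + k) = 2 + (6 - k) = 8 - k)
(h(7) - (-6)*4)**2 = ((8 - 1*7) - (-6)*4)**2 = ((8 - 7) - 1*(-24))**2 = (1 + 24)**2 = 25**2 = 625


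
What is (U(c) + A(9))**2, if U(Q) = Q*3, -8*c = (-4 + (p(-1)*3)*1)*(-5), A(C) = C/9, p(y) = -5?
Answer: 76729/64 ≈ 1198.9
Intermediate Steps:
A(C) = C/9 (A(C) = C*(1/9) = C/9)
c = -95/8 (c = -(-4 - 5*3*1)*(-5)/8 = -(-4 - 15*1)*(-5)/8 = -(-4 - 15)*(-5)/8 = -(-19)*(-5)/8 = -1/8*95 = -95/8 ≈ -11.875)
U(Q) = 3*Q
(U(c) + A(9))**2 = (3*(-95/8) + (1/9)*9)**2 = (-285/8 + 1)**2 = (-277/8)**2 = 76729/64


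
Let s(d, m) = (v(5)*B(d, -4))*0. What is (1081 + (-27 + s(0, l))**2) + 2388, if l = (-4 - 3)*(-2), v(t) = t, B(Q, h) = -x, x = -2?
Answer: 4198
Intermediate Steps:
B(Q, h) = 2 (B(Q, h) = -1*(-2) = 2)
l = 14 (l = -7*(-2) = 14)
s(d, m) = 0 (s(d, m) = (5*2)*0 = 10*0 = 0)
(1081 + (-27 + s(0, l))**2) + 2388 = (1081 + (-27 + 0)**2) + 2388 = (1081 + (-27)**2) + 2388 = (1081 + 729) + 2388 = 1810 + 2388 = 4198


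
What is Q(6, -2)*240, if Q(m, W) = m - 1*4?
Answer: 480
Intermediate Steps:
Q(m, W) = -4 + m (Q(m, W) = m - 4 = -4 + m)
Q(6, -2)*240 = (-4 + 6)*240 = 2*240 = 480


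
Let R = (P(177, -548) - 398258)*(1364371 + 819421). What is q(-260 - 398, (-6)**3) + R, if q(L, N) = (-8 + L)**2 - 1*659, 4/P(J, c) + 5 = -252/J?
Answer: -329621435930293/379 ≈ -8.6971e+11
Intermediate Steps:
P(J, c) = 4/(-5 - 252/J)
q(L, N) = -659 + (-8 + L)**2 (q(L, N) = (-8 + L)**2 - 659 = -659 + (-8 + L)**2)
R = -329621603788256/379 (R = (-4*177/(252 + 5*177) - 398258)*(1364371 + 819421) = (-4*177/(252 + 885) - 398258)*2183792 = (-4*177/1137 - 398258)*2183792 = (-4*177*1/1137 - 398258)*2183792 = (-236/379 - 398258)*2183792 = -150940018/379*2183792 = -329621603788256/379 ≈ -8.6971e+11)
q(-260 - 398, (-6)**3) + R = (-659 + (-8 + (-260 - 398))**2) - 329621603788256/379 = (-659 + (-8 - 658)**2) - 329621603788256/379 = (-659 + (-666)**2) - 329621603788256/379 = (-659 + 443556) - 329621603788256/379 = 442897 - 329621603788256/379 = -329621435930293/379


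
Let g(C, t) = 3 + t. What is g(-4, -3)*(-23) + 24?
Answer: 24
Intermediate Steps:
g(-4, -3)*(-23) + 24 = (3 - 3)*(-23) + 24 = 0*(-23) + 24 = 0 + 24 = 24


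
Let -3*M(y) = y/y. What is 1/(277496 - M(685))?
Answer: 3/832489 ≈ 3.6037e-6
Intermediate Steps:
M(y) = -⅓ (M(y) = -y/(3*y) = -⅓*1 = -⅓)
1/(277496 - M(685)) = 1/(277496 - 1*(-⅓)) = 1/(277496 + ⅓) = 1/(832489/3) = 3/832489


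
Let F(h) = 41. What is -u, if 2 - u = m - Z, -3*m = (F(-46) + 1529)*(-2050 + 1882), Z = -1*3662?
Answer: 91580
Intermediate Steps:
Z = -3662
m = 87920 (m = -(41 + 1529)*(-2050 + 1882)/3 = -1570*(-168)/3 = -⅓*(-263760) = 87920)
u = -91580 (u = 2 - (87920 - 1*(-3662)) = 2 - (87920 + 3662) = 2 - 1*91582 = 2 - 91582 = -91580)
-u = -1*(-91580) = 91580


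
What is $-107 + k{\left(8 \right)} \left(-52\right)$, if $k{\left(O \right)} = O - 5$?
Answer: $-263$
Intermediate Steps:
$k{\left(O \right)} = -5 + O$ ($k{\left(O \right)} = O - 5 = -5 + O$)
$-107 + k{\left(8 \right)} \left(-52\right) = -107 + \left(-5 + 8\right) \left(-52\right) = -107 + 3 \left(-52\right) = -107 - 156 = -263$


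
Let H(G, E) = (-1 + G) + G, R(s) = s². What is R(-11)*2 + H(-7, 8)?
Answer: 227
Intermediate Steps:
H(G, E) = -1 + 2*G
R(-11)*2 + H(-7, 8) = (-11)²*2 + (-1 + 2*(-7)) = 121*2 + (-1 - 14) = 242 - 15 = 227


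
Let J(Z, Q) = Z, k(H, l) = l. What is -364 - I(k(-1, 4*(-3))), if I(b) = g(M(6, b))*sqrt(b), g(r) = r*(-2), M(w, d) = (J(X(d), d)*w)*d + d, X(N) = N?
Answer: -364 + 3408*I*sqrt(3) ≈ -364.0 + 5902.8*I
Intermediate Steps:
M(w, d) = d + w*d**2 (M(w, d) = (d*w)*d + d = w*d**2 + d = d + w*d**2)
g(r) = -2*r
I(b) = -2*b**(3/2)*(1 + 6*b) (I(b) = (-2*b*(1 + b*6))*sqrt(b) = (-2*b*(1 + 6*b))*sqrt(b) = -2*b**(3/2)*(1 + 6*b))
-364 - I(k(-1, 4*(-3))) = -364 - (4*(-3))**(3/2)*(-2 - 48*(-3)) = -364 - (-12)**(3/2)*(-2 - 12*(-12)) = -364 - (-24*I*sqrt(3))*(-2 + 144) = -364 - (-24*I*sqrt(3))*142 = -364 - (-3408)*I*sqrt(3) = -364 + 3408*I*sqrt(3)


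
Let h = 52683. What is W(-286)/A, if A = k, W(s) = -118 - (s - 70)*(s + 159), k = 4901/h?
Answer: -2388120390/4901 ≈ -4.8727e+5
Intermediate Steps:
k = 4901/52683 ≈ 0.093028
W(s) = -118 - (-70 + s)*(159 + s)
A = 4901/52683 ≈ 0.093028
W(-286)/A = (11012 - 1*(-286)² - 89*(-286))/(4901/52683) = (11012 - 1*81796 + 25454)*(52683/4901) = (11012 - 81796 + 25454)*(52683/4901) = -45330*52683/4901 = -2388120390/4901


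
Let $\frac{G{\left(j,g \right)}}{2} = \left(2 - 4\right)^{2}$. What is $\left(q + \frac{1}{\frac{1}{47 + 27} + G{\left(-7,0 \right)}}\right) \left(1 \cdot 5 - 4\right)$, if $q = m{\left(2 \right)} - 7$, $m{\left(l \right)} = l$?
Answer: $- \frac{2891}{593} \approx -4.8752$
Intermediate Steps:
$G{\left(j,g \right)} = 8$ ($G{\left(j,g \right)} = 2 \left(2 - 4\right)^{2} = 2 \left(-2\right)^{2} = 2 \cdot 4 = 8$)
$q = -5$ ($q = 2 - 7 = -5$)
$\left(q + \frac{1}{\frac{1}{47 + 27} + G{\left(-7,0 \right)}}\right) \left(1 \cdot 5 - 4\right) = \left(-5 + \frac{1}{\frac{1}{47 + 27} + 8}\right) \left(1 \cdot 5 - 4\right) = \left(-5 + \frac{1}{\frac{1}{74} + 8}\right) \left(5 - 4\right) = \left(-5 + \frac{1}{\frac{1}{74} + 8}\right) 1 = \left(-5 + \frac{1}{\frac{593}{74}}\right) 1 = \left(-5 + \frac{74}{593}\right) 1 = \left(- \frac{2891}{593}\right) 1 = - \frac{2891}{593}$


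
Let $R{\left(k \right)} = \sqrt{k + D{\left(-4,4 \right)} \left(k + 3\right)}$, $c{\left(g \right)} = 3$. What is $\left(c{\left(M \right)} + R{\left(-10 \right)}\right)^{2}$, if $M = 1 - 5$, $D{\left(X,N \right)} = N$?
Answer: $\left(3 + i \sqrt{38}\right)^{2} \approx -29.0 + 36.987 i$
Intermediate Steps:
$M = -4$
$R{\left(k \right)} = \sqrt{12 + 5 k}$ ($R{\left(k \right)} = \sqrt{k + 4 \left(k + 3\right)} = \sqrt{k + 4 \left(3 + k\right)} = \sqrt{k + \left(12 + 4 k\right)} = \sqrt{12 + 5 k}$)
$\left(c{\left(M \right)} + R{\left(-10 \right)}\right)^{2} = \left(3 + \sqrt{12 + 5 \left(-10\right)}\right)^{2} = \left(3 + \sqrt{12 - 50}\right)^{2} = \left(3 + \sqrt{-38}\right)^{2} = \left(3 + i \sqrt{38}\right)^{2}$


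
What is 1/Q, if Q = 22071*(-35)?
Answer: -1/772485 ≈ -1.2945e-6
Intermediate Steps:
Q = -772485
1/Q = 1/(-772485) = -1/772485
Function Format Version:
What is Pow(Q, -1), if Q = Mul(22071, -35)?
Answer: Rational(-1, 772485) ≈ -1.2945e-6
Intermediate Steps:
Q = -772485
Pow(Q, -1) = Pow(-772485, -1) = Rational(-1, 772485)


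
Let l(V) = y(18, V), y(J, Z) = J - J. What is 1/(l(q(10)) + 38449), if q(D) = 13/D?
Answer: 1/38449 ≈ 2.6008e-5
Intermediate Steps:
y(J, Z) = 0
l(V) = 0
1/(l(q(10)) + 38449) = 1/(0 + 38449) = 1/38449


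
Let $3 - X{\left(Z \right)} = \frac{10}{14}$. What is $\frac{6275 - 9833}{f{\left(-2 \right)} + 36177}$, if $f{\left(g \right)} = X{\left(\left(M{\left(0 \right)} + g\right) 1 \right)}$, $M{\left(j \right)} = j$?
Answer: $- \frac{24906}{253255} \approx -0.098344$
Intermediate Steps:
$X{\left(Z \right)} = \frac{16}{7}$ ($X{\left(Z \right)} = 3 - \frac{10}{14} = 3 - 10 \cdot \frac{1}{14} = 3 - \frac{5}{7} = \frac{16}{7}$)
$f{\left(g \right)} = \frac{16}{7}$
$\frac{6275 - 9833}{f{\left(-2 \right)} + 36177} = \frac{6275 - 9833}{\frac{16}{7} + 36177} = - \frac{3558}{\frac{253255}{7}} = \left(-3558\right) \frac{7}{253255} = - \frac{24906}{253255}$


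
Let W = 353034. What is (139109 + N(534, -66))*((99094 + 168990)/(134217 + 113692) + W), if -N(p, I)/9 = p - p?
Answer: 12174899527174910/247909 ≈ 4.9110e+10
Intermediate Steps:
N(p, I) = 0 (N(p, I) = -9*(p - p) = -9*0 = 0)
(139109 + N(534, -66))*((99094 + 168990)/(134217 + 113692) + W) = (139109 + 0)*((99094 + 168990)/(134217 + 113692) + 353034) = 139109*(268084/247909 + 353034) = 139109*(87520573990/247909) = 12174899527174910/247909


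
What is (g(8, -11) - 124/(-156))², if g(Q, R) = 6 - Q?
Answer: 2209/1521 ≈ 1.4523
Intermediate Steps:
(g(8, -11) - 124/(-156))² = ((6 - 1*8) - 124/(-156))² = ((6 - 8) - 124*(-1/156))² = (-2 + 31/39)² = (-47/39)² = 2209/1521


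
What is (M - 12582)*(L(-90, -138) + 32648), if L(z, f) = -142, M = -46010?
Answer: -1904591552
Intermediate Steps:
(M - 12582)*(L(-90, -138) + 32648) = (-46010 - 12582)*(-142 + 32648) = -58592*32506 = -1904591552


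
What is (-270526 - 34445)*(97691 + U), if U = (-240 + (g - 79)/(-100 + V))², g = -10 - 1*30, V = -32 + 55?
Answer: -5703183378540/121 ≈ -4.7134e+10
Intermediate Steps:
V = 23
g = -40 (g = -10 - 30 = -40)
U = 6880129/121 (U = (-240 + (-40 - 79)/(-100 + 23))² = (-240 - 119/(-77))² = (-240 - 119*(-1/77))² = (-240 + 17/11)² = (-2623/11)² = 6880129/121 ≈ 56861.)
(-270526 - 34445)*(97691 + U) = (-270526 - 34445)*(97691 + 6880129/121) = -304971*18700740/121 = -5703183378540/121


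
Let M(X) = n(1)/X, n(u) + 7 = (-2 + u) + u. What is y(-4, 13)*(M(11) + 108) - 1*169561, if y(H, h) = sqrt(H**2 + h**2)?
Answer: -169561 + 1181*sqrt(185)/11 ≈ -1.6810e+5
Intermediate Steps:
n(u) = -9 + 2*u (n(u) = -7 + ((-2 + u) + u) = -7 + (-2 + 2*u) = -9 + 2*u)
M(X) = -7/X (M(X) = (-9 + 2*1)/X = (-9 + 2)/X = -7/X)
y(-4, 13)*(M(11) + 108) - 1*169561 = sqrt((-4)**2 + 13**2)*(-7/11 + 108) - 1*169561 = sqrt(16 + 169)*(-7*1/11 + 108) - 169561 = sqrt(185)*(-7/11 + 108) - 169561 = sqrt(185)*(1181/11) - 169561 = 1181*sqrt(185)/11 - 169561 = -169561 + 1181*sqrt(185)/11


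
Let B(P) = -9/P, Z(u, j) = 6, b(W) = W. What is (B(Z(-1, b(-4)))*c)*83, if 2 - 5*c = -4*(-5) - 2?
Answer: 1992/5 ≈ 398.40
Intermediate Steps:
c = -16/5 (c = ⅖ - (-4*(-5) - 2)/5 = ⅖ - (20 - 2)/5 = ⅖ - ⅕*18 = ⅖ - 18/5 = -16/5 ≈ -3.2000)
(B(Z(-1, b(-4)))*c)*83 = (-9/6*(-16/5))*83 = (-9*⅙*(-16/5))*83 = -3/2*(-16/5)*83 = (24/5)*83 = 1992/5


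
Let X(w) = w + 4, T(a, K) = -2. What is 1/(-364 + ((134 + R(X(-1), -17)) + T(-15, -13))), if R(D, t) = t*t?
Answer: 1/57 ≈ 0.017544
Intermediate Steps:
X(w) = 4 + w
R(D, t) = t²
1/(-364 + ((134 + R(X(-1), -17)) + T(-15, -13))) = 1/(-364 + ((134 + (-17)²) - 2)) = 1/(-364 + ((134 + 289) - 2)) = 1/(-364 + (423 - 2)) = 1/(-364 + 421) = 1/57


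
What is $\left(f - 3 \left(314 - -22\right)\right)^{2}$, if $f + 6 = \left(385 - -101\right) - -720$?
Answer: $36864$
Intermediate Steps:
$f = 1200$ ($f = -6 + \left(\left(385 - -101\right) - -720\right) = -6 + \left(\left(385 + 101\right) + 720\right) = -6 + \left(486 + 720\right) = -6 + 1206 = 1200$)
$\left(f - 3 \left(314 - -22\right)\right)^{2} = \left(1200 - 3 \left(314 - -22\right)\right)^{2} = \left(1200 - 3 \left(314 + 22\right)\right)^{2} = \left(1200 - 1008\right)^{2} = 192^{2} = 36864$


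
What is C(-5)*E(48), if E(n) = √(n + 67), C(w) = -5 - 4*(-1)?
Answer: -√115 ≈ -10.724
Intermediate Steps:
C(w) = -1 (C(w) = -5 + 4 = -1)
E(n) = √(67 + n)
C(-5)*E(48) = -√(67 + 48) = -√115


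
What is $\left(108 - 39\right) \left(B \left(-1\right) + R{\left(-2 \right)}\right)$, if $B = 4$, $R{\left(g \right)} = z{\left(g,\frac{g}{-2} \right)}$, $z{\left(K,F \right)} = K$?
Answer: $-414$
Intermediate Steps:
$R{\left(g \right)} = g$
$\left(108 - 39\right) \left(B \left(-1\right) + R{\left(-2 \right)}\right) = \left(108 - 39\right) \left(4 \left(-1\right) - 2\right) = 69 \left(-4 - 2\right) = 69 \left(-6\right) = -414$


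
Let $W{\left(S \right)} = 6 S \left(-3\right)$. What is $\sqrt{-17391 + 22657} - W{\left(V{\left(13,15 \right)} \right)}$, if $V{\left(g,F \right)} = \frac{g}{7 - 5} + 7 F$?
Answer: $2007 + \sqrt{5266} \approx 2079.6$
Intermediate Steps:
$V{\left(g,F \right)} = \frac{g}{2} + 7 F$
$W{\left(S \right)} = - 18 S$
$\sqrt{-17391 + 22657} - W{\left(V{\left(13,15 \right)} \right)} = \sqrt{-17391 + 22657} - - 18 \left(\frac{1}{2} \cdot 13 + 7 \cdot 15\right) = \sqrt{5266} - - 18 \left(\frac{13}{2} + 105\right) = \sqrt{5266} - \left(-18\right) \frac{223}{2} = \sqrt{5266} - -2007 = \sqrt{5266} + 2007 = 2007 + \sqrt{5266}$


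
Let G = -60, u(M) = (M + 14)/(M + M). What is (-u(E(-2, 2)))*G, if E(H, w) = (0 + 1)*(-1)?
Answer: -390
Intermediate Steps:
E(H, w) = -1 (E(H, w) = 1*(-1) = -1)
u(M) = (14 + M)/(2*M) (u(M) = (14 + M)/((2*M)) = (14 + M)*(1/(2*M)) = (14 + M)/(2*M))
(-u(E(-2, 2)))*G = -(14 - 1)/(2*(-1))*(-60) = -(-1)*13/2*(-60) = -1*(-13/2)*(-60) = (13/2)*(-60) = -390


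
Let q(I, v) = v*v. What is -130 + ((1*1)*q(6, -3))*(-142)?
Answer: -1408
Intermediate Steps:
q(I, v) = v**2
-130 + ((1*1)*q(6, -3))*(-142) = -130 + ((1*1)*(-3)**2)*(-142) = -130 + (1*9)*(-142) = -130 + 9*(-142) = -130 - 1278 = -1408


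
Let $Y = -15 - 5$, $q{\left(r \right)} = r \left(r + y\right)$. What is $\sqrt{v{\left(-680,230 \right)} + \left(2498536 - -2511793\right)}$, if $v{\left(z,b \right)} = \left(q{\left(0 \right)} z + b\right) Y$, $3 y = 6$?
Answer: $\sqrt{5005729} \approx 2237.3$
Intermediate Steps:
$y = 2$ ($y = \frac{1}{3} \cdot 6 = 2$)
$q{\left(r \right)} = r \left(2 + r\right)$ ($q{\left(r \right)} = r \left(r + 2\right) = r \left(2 + r\right)$)
$Y = -20$ ($Y = -15 - 5 = -20$)
$v{\left(z,b \right)} = - 20 b$ ($v{\left(z,b \right)} = \left(0 \left(2 + 0\right) z + b\right) \left(-20\right) = \left(0 \cdot 2 z + b\right) \left(-20\right) = \left(0 z + b\right) \left(-20\right) = \left(0 + b\right) \left(-20\right) = b \left(-20\right) = - 20 b$)
$\sqrt{v{\left(-680,230 \right)} + \left(2498536 - -2511793\right)} = \sqrt{\left(-20\right) 230 + \left(2498536 - -2511793\right)} = \sqrt{-4600 + \left(2498536 + 2511793\right)} = \sqrt{-4600 + 5010329} = \sqrt{5005729}$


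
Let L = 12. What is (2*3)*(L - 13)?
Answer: -6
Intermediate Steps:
(2*3)*(L - 13) = (2*3)*(12 - 13) = 6*(-1) = -6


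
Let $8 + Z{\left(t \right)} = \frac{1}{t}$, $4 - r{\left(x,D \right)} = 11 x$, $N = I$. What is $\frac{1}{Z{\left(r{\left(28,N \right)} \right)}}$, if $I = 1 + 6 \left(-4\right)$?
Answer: $- \frac{304}{2433} \approx -0.12495$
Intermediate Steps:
$I = -23$ ($I = 1 - 24 = -23$)
$N = -23$
$r{\left(x,D \right)} = 4 - 11 x$
$Z{\left(t \right)} = -8 + \frac{1}{t}$
$\frac{1}{Z{\left(r{\left(28,N \right)} \right)}} = \frac{1}{-8 + \frac{1}{4 - 308}} = \frac{1}{-8 + \frac{1}{-304}} = \frac{1}{-8 - \frac{1}{304}} = \frac{1}{- \frac{2433}{304}} = - \frac{304}{2433}$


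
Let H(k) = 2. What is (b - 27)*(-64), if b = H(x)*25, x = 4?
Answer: -1472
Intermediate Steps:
b = 50 (b = 2*25 = 50)
(b - 27)*(-64) = (50 - 27)*(-64) = 23*(-64) = -1472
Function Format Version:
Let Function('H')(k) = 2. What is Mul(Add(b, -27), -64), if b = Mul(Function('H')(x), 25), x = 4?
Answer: -1472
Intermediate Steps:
b = 50 (b = Mul(2, 25) = 50)
Mul(Add(b, -27), -64) = Mul(Add(50, -27), -64) = Mul(23, -64) = -1472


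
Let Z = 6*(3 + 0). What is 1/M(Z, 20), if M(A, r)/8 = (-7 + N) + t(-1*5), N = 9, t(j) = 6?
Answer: 1/64 ≈ 0.015625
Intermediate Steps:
Z = 18 (Z = 6*3 = 18)
M(A, r) = 64 (M(A, r) = 8*((-7 + 9) + 6) = 8*(2 + 6) = 8*8 = 64)
1/M(Z, 20) = 1/64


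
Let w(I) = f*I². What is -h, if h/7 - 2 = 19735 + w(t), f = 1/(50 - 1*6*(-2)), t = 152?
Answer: -4363793/31 ≈ -1.4077e+5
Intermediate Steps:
f = 1/62 (f = 1/(50 - 6*(-2)) = 1/(50 + 12) = 1/62 ≈ 0.016129)
w(I) = I²/62
h = 4363793/31 (h = 14 + 7*(19735 + (1/62)*152²) = 14 + 7*(19735 + (1/62)*23104) = 14 + 7*(19735 + 11552/31) = 14 + 7*(623337/31) = 14 + 4363359/31 = 4363793/31 ≈ 1.4077e+5)
-h = -1*4363793/31 = -4363793/31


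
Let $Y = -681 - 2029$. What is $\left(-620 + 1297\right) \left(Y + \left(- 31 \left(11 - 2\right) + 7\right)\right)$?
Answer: $-2018814$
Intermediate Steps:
$Y = -2710$ ($Y = -681 - 2029 = -2710$)
$\left(-620 + 1297\right) \left(Y + \left(- 31 \left(11 - 2\right) + 7\right)\right) = \left(-620 + 1297\right) \left(-2710 + \left(- 31 \left(11 - 2\right) + 7\right)\right) = 677 \left(-2710 + \left(- 31 \left(11 - 2\right) + 7\right)\right) = 677 \left(-2710 + \left(\left(-31\right) 9 + 7\right)\right) = 677 \left(-2710 + \left(-279 + 7\right)\right) = 677 \left(-2710 - 272\right) = 677 \left(-2982\right) = -2018814$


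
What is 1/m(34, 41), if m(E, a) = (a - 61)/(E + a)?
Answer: -15/4 ≈ -3.7500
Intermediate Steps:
m(E, a) = (-61 + a)/(E + a)
1/m(34, 41) = 1/((-61 + 41)/(34 + 41)) = 1/(-20/75) = 1/((1/75)*(-20)) = 1/(-4/15) = -15/4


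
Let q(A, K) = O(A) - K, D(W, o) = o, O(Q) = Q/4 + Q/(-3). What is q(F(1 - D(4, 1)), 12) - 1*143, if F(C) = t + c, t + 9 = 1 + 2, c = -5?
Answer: -1849/12 ≈ -154.08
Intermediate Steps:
O(Q) = -Q/12 (O(Q) = Q*(1/4) + Q*(-1/3) = Q/4 - Q/3 = -Q/12)
t = -6 (t = -9 + (1 + 2) = -9 + 3 = -6)
F(C) = -11 (F(C) = -6 - 5 = -11)
q(A, K) = -K - A/12 (q(A, K) = -A/12 - K = -K - A/12)
q(F(1 - D(4, 1)), 12) - 1*143 = (-1*12 - 1/12*(-11)) - 1*143 = (-12 + 11/12) - 143 = -133/12 - 143 = -1849/12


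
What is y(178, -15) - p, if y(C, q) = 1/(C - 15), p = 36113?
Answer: -5886418/163 ≈ -36113.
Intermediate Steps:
y(C, q) = 1/(-15 + C)
y(178, -15) - p = 1/(-15 + 178) - 1*36113 = 1/163 - 36113 = -5886418/163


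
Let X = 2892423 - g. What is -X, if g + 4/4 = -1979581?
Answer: -4872005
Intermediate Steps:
g = -1979582 (g = -1 - 1979581 = -1979582)
X = 4872005 (X = 2892423 - 1*(-1979582) = 2892423 + 1979582 = 4872005)
-X = -1*4872005 = -4872005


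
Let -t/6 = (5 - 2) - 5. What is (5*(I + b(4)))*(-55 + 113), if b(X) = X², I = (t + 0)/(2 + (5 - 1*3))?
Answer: 5510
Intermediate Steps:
t = 12 (t = -6*((5 - 2) - 5) = -6*(3 - 5) = -6*(-2) = 12)
I = 3 (I = (12 + 0)/(2 + (5 - 1*3)) = 12/(2 + (5 - 3)) = 12/(2 + 2) = 12/4 = 12*(¼) = 3)
(5*(I + b(4)))*(-55 + 113) = (5*(3 + 4²))*(-55 + 113) = (5*(3 + 16))*58 = (5*19)*58 = 95*58 = 5510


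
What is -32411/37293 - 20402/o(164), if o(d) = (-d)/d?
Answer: 760819375/37293 ≈ 20401.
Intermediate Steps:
o(d) = -1
-32411/37293 - 20402/o(164) = -32411/37293 - 20402/(-1) = -32411*1/37293 - 20402*(-1) = -32411/37293 + 20402 = 760819375/37293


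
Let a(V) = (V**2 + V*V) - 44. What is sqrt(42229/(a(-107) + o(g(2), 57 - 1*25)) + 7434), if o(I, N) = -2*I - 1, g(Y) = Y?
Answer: sqrt(3882083829055)/22849 ≈ 86.231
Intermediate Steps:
a(V) = -44 + 2*V**2 (a(V) = (V**2 + V**2) - 44 = 2*V**2 - 44 = -44 + 2*V**2)
o(I, N) = -1 - 2*I
sqrt(42229/(a(-107) + o(g(2), 57 - 1*25)) + 7434) = sqrt(42229/((-44 + 2*(-107)**2) + (-1 - 2*2)) + 7434) = sqrt(42229/((-44 + 2*11449) + (-1 - 4)) + 7434) = sqrt(42229/((-44 + 22898) - 5) + 7434) = sqrt(42229/(22854 - 5) + 7434) = sqrt(42229/22849 + 7434) = sqrt(169901695/22849) = sqrt(3882083829055)/22849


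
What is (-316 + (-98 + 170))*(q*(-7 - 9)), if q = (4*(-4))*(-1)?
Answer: 62464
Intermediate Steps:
q = 16 (q = -16*(-1) = 16)
(-316 + (-98 + 170))*(q*(-7 - 9)) = (-316 + (-98 + 170))*(16*(-7 - 9)) = (-316 + 72)*(16*(-16)) = -244*(-256) = 62464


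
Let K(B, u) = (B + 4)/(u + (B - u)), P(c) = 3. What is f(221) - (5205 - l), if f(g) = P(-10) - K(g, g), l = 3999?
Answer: -266088/221 ≈ -1204.0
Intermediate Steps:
K(B, u) = (4 + B)/B
f(g) = 3 - (4 + g)/g
f(221) - (5205 - l) = (2 - 4/221) - (5205 - 1*3999) = (2 - 4*1/221) - (5205 - 3999) = (2 - 4/221) - 1*1206 = 438/221 - 1206 = -266088/221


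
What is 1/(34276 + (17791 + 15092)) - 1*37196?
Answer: -2498046163/67159 ≈ -37196.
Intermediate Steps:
1/(34276 + (17791 + 15092)) - 1*37196 = 1/(34276 + 32883) - 37196 = 1/67159 - 37196 = -2498046163/67159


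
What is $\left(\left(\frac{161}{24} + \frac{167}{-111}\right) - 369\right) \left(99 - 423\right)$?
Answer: $\frac{8722377}{74} \approx 1.1787 \cdot 10^{5}$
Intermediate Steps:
$\left(\left(\frac{161}{24} + \frac{167}{-111}\right) - 369\right) \left(99 - 423\right) = \left(\left(161 \cdot \frac{1}{24} + 167 \left(- \frac{1}{111}\right)\right) - 369\right) \left(-324\right) = \left(\left(\frac{161}{24} - \frac{167}{111}\right) - 369\right) \left(-324\right) = \left(\frac{4621}{888} - 369\right) \left(-324\right) = \left(- \frac{323051}{888}\right) \left(-324\right) = \frac{8722377}{74}$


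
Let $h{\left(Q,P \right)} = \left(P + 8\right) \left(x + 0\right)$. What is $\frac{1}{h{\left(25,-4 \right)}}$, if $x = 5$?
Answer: $\frac{1}{20} \approx 0.05$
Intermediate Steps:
$h{\left(Q,P \right)} = 40 + 5 P$ ($h{\left(Q,P \right)} = \left(P + 8\right) \left(5 + 0\right) = \left(8 + P\right) 5 = 40 + 5 P$)
$\frac{1}{h{\left(25,-4 \right)}} = \frac{1}{40 + 5 \left(-4\right)} = \frac{1}{40 - 20} = \frac{1}{20}$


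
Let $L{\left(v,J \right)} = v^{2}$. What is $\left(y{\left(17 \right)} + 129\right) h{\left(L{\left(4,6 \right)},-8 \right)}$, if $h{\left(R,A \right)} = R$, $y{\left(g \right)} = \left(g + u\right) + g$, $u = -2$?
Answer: $2576$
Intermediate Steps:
$y{\left(g \right)} = -2 + 2 g$ ($y{\left(g \right)} = \left(g - 2\right) + g = \left(-2 + g\right) + g = -2 + 2 g$)
$\left(y{\left(17 \right)} + 129\right) h{\left(L{\left(4,6 \right)},-8 \right)} = \left(\left(-2 + 2 \cdot 17\right) + 129\right) 4^{2} = \left(\left(-2 + 34\right) + 129\right) 16 = \left(32 + 129\right) 16 = 161 \cdot 16 = 2576$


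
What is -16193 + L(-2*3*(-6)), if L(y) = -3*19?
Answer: -16250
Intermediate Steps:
L(y) = -57
-16193 + L(-2*3*(-6)) = -16193 - 57 = -16250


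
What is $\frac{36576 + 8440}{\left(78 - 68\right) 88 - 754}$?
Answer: $\frac{22508}{63} \approx 357.27$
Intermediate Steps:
$\frac{36576 + 8440}{\left(78 - 68\right) 88 - 754} = \frac{45016}{10 \cdot 88 + \left(-9308 + 8554\right)} = \frac{45016}{880 - 754} = \frac{45016}{126} = 45016 \cdot \frac{1}{126} = \frac{22508}{63}$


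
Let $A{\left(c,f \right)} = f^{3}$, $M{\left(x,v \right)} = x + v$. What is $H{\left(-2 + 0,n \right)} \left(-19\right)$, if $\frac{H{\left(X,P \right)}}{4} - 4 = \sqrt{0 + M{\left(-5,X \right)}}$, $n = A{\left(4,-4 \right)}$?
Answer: $-304 - 76 i \sqrt{7} \approx -304.0 - 201.08 i$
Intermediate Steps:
$M{\left(x,v \right)} = v + x$
$n = -64$ ($n = \left(-4\right)^{3} = -64$)
$H{\left(X,P \right)} = 16 + 4 \sqrt{-5 + X}$ ($H{\left(X,P \right)} = 16 + 4 \sqrt{0 + \left(X - 5\right)} = 16 + 4 \sqrt{0 + \left(-5 + X\right)} = 16 + 4 \sqrt{-5 + X}$)
$H{\left(-2 + 0,n \right)} \left(-19\right) = \left(16 + 4 \sqrt{-5 + \left(-2 + 0\right)}\right) \left(-19\right) = \left(16 + 4 \sqrt{-5 - 2}\right) \left(-19\right) = \left(16 + 4 \sqrt{-7}\right) \left(-19\right) = \left(16 + 4 i \sqrt{7}\right) \left(-19\right) = -304 - 76 i \sqrt{7}$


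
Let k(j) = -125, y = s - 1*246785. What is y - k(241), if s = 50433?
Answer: -196227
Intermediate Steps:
y = -196352 (y = 50433 - 1*246785 = 50433 - 246785 = -196352)
y - k(241) = -196352 - 1*(-125) = -196352 + 125 = -196227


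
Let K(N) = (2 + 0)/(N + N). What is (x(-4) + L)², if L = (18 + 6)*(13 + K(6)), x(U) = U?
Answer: 97344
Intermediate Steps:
K(N) = 1/N (K(N) = 2/((2*N)) = 2*(1/(2*N)) = 1/N)
L = 316 (L = (18 + 6)*(13 + 1/6) = 24*(13 + ⅙) = 24*(79/6) = 316)
(x(-4) + L)² = (-4 + 316)² = 312² = 97344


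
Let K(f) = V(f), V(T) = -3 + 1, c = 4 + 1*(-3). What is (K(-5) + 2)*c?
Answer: 0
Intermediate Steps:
c = 1 (c = 4 - 3 = 1)
V(T) = -2
K(f) = -2
(K(-5) + 2)*c = (-2 + 2)*1 = 0*1 = 0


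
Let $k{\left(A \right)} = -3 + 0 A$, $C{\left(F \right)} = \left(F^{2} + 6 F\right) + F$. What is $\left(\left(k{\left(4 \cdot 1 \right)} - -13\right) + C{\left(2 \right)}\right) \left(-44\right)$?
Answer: $-1232$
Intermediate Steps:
$C{\left(F \right)} = F^{2} + 7 F$
$k{\left(A \right)} = -3$ ($k{\left(A \right)} = -3 + 0 = -3$)
$\left(\left(k{\left(4 \cdot 1 \right)} - -13\right) + C{\left(2 \right)}\right) \left(-44\right) = \left(\left(-3 - -13\right) + 2 \left(7 + 2\right)\right) \left(-44\right) = \left(\left(-3 + 13\right) + 2 \cdot 9\right) \left(-44\right) = \left(10 + 18\right) \left(-44\right) = 28 \left(-44\right) = -1232$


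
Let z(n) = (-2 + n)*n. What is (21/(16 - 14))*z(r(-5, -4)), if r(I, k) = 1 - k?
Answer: 315/2 ≈ 157.50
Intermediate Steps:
z(n) = n*(-2 + n)
(21/(16 - 14))*z(r(-5, -4)) = (21/(16 - 14))*((1 - 1*(-4))*(-2 + (1 - 1*(-4)))) = (21/2)*((1 + 4)*(-2 + (1 + 4))) = (21*(½))*(5*(-2 + 5)) = 21*(5*3)/2 = (21/2)*15 = 315/2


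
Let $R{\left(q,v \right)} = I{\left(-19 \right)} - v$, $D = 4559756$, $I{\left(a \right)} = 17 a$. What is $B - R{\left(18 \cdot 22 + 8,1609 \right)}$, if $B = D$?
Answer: $4561688$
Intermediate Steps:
$R{\left(q,v \right)} = -323 - v$ ($R{\left(q,v \right)} = 17 \left(-19\right) - v = -323 - v$)
$B = 4559756$
$B - R{\left(18 \cdot 22 + 8,1609 \right)} = 4559756 - \left(-323 - 1609\right) = 4559756 - -1932 = 4559756 + 1932 = 4561688$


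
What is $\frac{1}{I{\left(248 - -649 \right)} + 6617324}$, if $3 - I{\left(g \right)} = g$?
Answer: $\frac{1}{6616430} \approx 1.5114 \cdot 10^{-7}$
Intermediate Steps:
$I{\left(g \right)} = 3 - g$
$\frac{1}{I{\left(248 - -649 \right)} + 6617324} = \frac{1}{\left(3 - \left(248 - -649\right)\right) + 6617324} = \frac{1}{\left(3 - \left(248 + 649\right)\right) + 6617324} = \frac{1}{\left(3 - 897\right) + 6617324} = \frac{1}{-894 + 6617324} = \frac{1}{6616430}$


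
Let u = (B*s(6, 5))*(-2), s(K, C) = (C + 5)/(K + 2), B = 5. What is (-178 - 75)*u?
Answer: 6325/2 ≈ 3162.5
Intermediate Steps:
s(K, C) = (5 + C)/(2 + K)
u = -25/2 (u = (5*((5 + 5)/(2 + 6)))*(-2) = (5*(10/8))*(-2) = (5*((⅛)*10))*(-2) = (5*(5/4))*(-2) = (25/4)*(-2) = -25/2 ≈ -12.500)
(-178 - 75)*u = (-178 - 75)*(-25/2) = -253*(-25/2) = 6325/2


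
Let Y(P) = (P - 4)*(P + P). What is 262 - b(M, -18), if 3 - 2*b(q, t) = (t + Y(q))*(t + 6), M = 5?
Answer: 617/2 ≈ 308.50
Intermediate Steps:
Y(P) = 2*P*(-4 + P) (Y(P) = (-4 + P)*(2*P) = 2*P*(-4 + P))
b(q, t) = 3/2 - (6 + t)*(t + 2*q*(-4 + q))/2 (b(q, t) = 3/2 - (t + 2*q*(-4 + q))*(t + 6)/2 = 3/2 - (t + 2*q*(-4 + q))*(6 + t)/2 = 3/2 - (6 + t)*(t + 2*q*(-4 + q))/2)
262 - b(M, -18) = 262 - (3/2 - 3*(-18) - ½*(-18)² - 6*5*(-4 + 5) - 1*5*(-18)*(-4 + 5)) = 262 - (3/2 + 54 - ½*324 - 6*5*1 - 1*5*(-18)*1) = 262 - (3/2 + 54 - 162 - 30 + 90) = 262 - 1*(-93/2) = 262 + 93/2 = 617/2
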